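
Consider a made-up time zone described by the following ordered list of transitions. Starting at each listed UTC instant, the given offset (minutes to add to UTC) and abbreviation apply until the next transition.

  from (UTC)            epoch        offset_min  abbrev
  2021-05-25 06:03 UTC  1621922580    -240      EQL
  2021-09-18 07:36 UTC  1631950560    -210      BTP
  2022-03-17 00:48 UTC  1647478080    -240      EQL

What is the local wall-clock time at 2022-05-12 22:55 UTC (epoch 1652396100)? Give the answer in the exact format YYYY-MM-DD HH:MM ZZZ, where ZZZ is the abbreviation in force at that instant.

Query: 2022-05-12 22:55 UTC
Rule 3/3 (EQL, -04:00): 2022-03-17 00:48 UTC ≤ query < +∞
22·60 + 55 - 240 = 1135 min
1135 = 0·1440 + 1135; 1135 = 18·60 + 55 → 18:55, same day
→ 2022-05-12 18:55 EQL

2022-05-12 18:55 EQL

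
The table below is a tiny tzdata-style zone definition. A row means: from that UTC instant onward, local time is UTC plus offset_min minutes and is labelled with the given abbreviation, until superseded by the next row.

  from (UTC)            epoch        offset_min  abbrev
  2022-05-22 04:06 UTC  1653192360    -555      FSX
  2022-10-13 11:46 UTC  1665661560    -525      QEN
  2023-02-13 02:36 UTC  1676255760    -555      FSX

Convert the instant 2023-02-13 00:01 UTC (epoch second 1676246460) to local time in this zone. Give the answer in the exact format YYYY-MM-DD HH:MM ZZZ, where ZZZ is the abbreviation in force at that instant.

2023-02-12 15:16 QEN

Query: 2023-02-13 00:01 UTC
Rule 2/3 (QEN, -08:45): 2022-10-13 11:46 UTC ≤ query < 2023-02-13 02:36 UTC
0·60 + 1 - 525 = -524 min
-524 = -1·1440 + 916; 916 = 15·60 + 16 → 15:16, 2023-02-13 - 1 day = 2023-02-12
→ 2023-02-12 15:16 QEN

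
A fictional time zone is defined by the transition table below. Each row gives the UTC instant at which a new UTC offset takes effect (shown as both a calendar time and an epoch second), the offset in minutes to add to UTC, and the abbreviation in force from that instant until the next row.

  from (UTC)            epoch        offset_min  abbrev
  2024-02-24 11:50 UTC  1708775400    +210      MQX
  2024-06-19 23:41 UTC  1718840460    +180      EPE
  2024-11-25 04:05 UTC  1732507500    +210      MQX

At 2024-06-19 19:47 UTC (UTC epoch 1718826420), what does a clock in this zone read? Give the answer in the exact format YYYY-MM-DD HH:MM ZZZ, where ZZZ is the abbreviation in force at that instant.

Query: 2024-06-19 19:47 UTC
Rule 1/3 (MQX, +03:30): 2024-02-24 11:50 UTC ≤ query < 2024-06-19 23:41 UTC
19·60 + 47 + 210 = 1397 min
1397 = 0·1440 + 1397; 1397 = 23·60 + 17 → 23:17, same day
→ 2024-06-19 23:17 MQX

2024-06-19 23:17 MQX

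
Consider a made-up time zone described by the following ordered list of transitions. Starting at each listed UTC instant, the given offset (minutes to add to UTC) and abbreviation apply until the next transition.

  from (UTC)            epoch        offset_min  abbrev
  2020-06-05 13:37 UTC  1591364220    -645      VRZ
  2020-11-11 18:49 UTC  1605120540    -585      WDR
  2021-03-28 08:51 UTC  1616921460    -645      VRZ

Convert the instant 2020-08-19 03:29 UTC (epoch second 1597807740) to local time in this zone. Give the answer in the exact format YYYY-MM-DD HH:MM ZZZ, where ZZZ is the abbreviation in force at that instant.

2020-08-18 16:44 VRZ

Query: 2020-08-19 03:29 UTC
Rule 1/3 (VRZ, -10:45): 2020-06-05 13:37 UTC ≤ query < 2020-11-11 18:49 UTC
3·60 + 29 - 645 = -436 min
-436 = -1·1440 + 1004; 1004 = 16·60 + 44 → 16:44, 2020-08-19 - 1 day = 2020-08-18
→ 2020-08-18 16:44 VRZ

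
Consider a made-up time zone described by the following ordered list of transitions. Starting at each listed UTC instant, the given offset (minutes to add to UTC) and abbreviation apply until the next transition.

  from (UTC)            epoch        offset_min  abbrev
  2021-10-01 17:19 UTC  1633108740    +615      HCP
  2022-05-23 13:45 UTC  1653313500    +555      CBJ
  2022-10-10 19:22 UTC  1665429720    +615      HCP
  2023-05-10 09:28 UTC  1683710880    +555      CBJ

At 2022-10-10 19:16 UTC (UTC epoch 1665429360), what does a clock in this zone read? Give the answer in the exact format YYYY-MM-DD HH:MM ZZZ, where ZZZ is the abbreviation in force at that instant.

Query: 2022-10-10 19:16 UTC
Rule 2/4 (CBJ, +09:15): 2022-05-23 13:45 UTC ≤ query < 2022-10-10 19:22 UTC
19·60 + 16 + 555 = 1711 min
1711 = 1·1440 + 271; 271 = 4·60 + 31 → 04:31, 2022-10-10 + 1 day = 2022-10-11
→ 2022-10-11 04:31 CBJ

2022-10-11 04:31 CBJ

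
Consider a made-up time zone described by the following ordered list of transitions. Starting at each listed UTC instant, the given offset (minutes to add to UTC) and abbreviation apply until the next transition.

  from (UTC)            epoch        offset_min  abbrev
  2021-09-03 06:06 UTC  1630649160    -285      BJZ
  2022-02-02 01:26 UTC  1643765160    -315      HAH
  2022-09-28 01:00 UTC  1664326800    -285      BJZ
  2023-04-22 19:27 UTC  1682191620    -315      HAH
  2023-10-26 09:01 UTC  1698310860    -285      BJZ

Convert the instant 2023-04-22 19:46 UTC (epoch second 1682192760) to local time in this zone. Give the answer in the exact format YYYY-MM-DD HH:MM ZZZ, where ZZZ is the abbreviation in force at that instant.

2023-04-22 14:31 HAH

Query: 2023-04-22 19:46 UTC
Rule 4/5 (HAH, -05:15): 2023-04-22 19:27 UTC ≤ query < 2023-10-26 09:01 UTC
19·60 + 46 - 315 = 871 min
871 = 0·1440 + 871; 871 = 14·60 + 31 → 14:31, same day
→ 2023-04-22 14:31 HAH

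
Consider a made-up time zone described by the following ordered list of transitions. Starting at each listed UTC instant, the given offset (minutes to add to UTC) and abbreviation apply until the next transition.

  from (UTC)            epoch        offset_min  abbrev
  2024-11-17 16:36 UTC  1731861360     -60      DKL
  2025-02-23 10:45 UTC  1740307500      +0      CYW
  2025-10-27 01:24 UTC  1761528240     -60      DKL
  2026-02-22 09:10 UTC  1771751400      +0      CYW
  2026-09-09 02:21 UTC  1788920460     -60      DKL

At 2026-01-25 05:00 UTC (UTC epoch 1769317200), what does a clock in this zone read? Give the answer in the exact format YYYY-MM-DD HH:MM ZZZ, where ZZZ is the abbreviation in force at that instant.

Query: 2026-01-25 05:00 UTC
Rule 3/5 (DKL, -01:00): 2025-10-27 01:24 UTC ≤ query < 2026-02-22 09:10 UTC
5·60 + 0 - 60 = 240 min
240 = 0·1440 + 240; 240 = 4·60 + 0 → 04:00, same day
→ 2026-01-25 04:00 DKL

2026-01-25 04:00 DKL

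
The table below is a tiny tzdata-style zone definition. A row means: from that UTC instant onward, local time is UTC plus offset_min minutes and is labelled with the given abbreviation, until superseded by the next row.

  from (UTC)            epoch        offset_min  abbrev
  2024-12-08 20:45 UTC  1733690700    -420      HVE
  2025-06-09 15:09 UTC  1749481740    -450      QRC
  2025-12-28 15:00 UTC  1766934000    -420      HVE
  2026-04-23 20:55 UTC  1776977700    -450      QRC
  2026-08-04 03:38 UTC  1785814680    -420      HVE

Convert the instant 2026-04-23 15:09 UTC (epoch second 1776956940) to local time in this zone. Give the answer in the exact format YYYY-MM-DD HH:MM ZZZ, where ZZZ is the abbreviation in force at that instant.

2026-04-23 08:09 HVE

Query: 2026-04-23 15:09 UTC
Rule 3/5 (HVE, -07:00): 2025-12-28 15:00 UTC ≤ query < 2026-04-23 20:55 UTC
15·60 + 9 - 420 = 489 min
489 = 0·1440 + 489; 489 = 8·60 + 9 → 08:09, same day
→ 2026-04-23 08:09 HVE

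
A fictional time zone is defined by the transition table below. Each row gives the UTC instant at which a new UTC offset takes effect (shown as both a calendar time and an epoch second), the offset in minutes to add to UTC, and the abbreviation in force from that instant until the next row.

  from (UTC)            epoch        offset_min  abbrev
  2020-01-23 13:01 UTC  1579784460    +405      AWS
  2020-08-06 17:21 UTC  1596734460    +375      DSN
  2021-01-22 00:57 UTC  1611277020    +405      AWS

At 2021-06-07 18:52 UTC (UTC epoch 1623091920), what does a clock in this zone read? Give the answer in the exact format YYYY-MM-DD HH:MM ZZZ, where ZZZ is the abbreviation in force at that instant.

Query: 2021-06-07 18:52 UTC
Rule 3/3 (AWS, +06:45): 2021-01-22 00:57 UTC ≤ query < +∞
18·60 + 52 + 405 = 1537 min
1537 = 1·1440 + 97; 97 = 1·60 + 37 → 01:37, 2021-06-07 + 1 day = 2021-06-08
→ 2021-06-08 01:37 AWS

2021-06-08 01:37 AWS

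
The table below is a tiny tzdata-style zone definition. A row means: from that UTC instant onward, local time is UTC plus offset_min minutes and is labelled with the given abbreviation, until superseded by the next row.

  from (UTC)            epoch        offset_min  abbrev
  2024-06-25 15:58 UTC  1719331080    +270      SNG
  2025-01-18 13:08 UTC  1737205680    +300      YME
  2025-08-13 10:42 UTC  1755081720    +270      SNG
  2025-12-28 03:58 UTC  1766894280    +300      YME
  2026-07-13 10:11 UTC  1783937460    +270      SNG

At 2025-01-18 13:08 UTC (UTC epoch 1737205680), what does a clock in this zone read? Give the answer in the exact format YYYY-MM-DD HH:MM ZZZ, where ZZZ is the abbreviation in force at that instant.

2025-01-18 18:08 YME

Query: 2025-01-18 13:08 UTC
Rule 2/5 (YME, +05:00): 2025-01-18 13:08 UTC ≤ query < 2025-08-13 10:42 UTC
13·60 + 8 + 300 = 1088 min
1088 = 0·1440 + 1088; 1088 = 18·60 + 8 → 18:08, same day
→ 2025-01-18 18:08 YME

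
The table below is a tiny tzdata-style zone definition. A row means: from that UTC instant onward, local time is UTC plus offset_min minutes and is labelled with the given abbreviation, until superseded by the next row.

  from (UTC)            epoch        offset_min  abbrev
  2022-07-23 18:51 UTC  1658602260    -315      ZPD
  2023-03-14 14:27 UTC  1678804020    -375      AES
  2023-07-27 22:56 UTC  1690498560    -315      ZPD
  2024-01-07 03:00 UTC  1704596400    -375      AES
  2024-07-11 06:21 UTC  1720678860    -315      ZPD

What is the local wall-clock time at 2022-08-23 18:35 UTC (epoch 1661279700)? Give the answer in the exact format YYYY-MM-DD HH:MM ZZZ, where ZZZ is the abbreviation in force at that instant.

Query: 2022-08-23 18:35 UTC
Rule 1/5 (ZPD, -05:15): 2022-07-23 18:51 UTC ≤ query < 2023-03-14 14:27 UTC
18·60 + 35 - 315 = 800 min
800 = 0·1440 + 800; 800 = 13·60 + 20 → 13:20, same day
→ 2022-08-23 13:20 ZPD

2022-08-23 13:20 ZPD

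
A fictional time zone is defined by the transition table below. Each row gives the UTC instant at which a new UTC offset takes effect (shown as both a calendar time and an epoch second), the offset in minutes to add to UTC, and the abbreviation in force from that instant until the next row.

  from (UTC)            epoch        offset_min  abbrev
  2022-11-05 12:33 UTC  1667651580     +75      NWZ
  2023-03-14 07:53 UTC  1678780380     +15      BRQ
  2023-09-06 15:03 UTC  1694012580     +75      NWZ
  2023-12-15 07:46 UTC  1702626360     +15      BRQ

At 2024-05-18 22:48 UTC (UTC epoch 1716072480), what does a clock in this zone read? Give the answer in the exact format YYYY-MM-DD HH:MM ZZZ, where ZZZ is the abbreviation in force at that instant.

Query: 2024-05-18 22:48 UTC
Rule 4/4 (BRQ, +00:15): 2023-12-15 07:46 UTC ≤ query < +∞
22·60 + 48 + 15 = 1383 min
1383 = 0·1440 + 1383; 1383 = 23·60 + 3 → 23:03, same day
→ 2024-05-18 23:03 BRQ

2024-05-18 23:03 BRQ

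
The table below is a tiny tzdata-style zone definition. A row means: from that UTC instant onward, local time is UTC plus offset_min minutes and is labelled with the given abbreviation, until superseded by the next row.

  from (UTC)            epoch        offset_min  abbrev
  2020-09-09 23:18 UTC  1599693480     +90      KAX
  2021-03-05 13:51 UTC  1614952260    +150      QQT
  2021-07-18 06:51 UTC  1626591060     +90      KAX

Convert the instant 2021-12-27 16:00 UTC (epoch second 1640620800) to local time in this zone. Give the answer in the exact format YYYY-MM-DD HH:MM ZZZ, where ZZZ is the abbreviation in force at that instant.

2021-12-27 17:30 KAX

Query: 2021-12-27 16:00 UTC
Rule 3/3 (KAX, +01:30): 2021-07-18 06:51 UTC ≤ query < +∞
16·60 + 0 + 90 = 1050 min
1050 = 0·1440 + 1050; 1050 = 17·60 + 30 → 17:30, same day
→ 2021-12-27 17:30 KAX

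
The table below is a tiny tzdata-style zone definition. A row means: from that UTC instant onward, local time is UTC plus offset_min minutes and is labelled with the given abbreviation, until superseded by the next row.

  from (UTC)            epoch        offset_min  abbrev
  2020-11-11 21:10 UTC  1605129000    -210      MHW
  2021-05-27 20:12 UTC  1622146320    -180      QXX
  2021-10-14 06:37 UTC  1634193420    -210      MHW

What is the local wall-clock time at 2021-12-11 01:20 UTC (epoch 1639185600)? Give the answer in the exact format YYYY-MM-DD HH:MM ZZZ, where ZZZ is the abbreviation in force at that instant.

Query: 2021-12-11 01:20 UTC
Rule 3/3 (MHW, -03:30): 2021-10-14 06:37 UTC ≤ query < +∞
1·60 + 20 - 210 = -130 min
-130 = -1·1440 + 1310; 1310 = 21·60 + 50 → 21:50, 2021-12-11 - 1 day = 2021-12-10
→ 2021-12-10 21:50 MHW

2021-12-10 21:50 MHW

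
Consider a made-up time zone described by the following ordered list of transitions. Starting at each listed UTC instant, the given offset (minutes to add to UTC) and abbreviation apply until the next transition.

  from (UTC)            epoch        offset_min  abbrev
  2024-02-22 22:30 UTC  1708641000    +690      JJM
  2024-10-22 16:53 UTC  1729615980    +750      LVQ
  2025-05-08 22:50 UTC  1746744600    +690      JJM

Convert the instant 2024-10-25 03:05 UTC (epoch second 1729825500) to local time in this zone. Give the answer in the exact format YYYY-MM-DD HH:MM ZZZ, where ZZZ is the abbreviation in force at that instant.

2024-10-25 15:35 LVQ

Query: 2024-10-25 03:05 UTC
Rule 2/3 (LVQ, +12:30): 2024-10-22 16:53 UTC ≤ query < 2025-05-08 22:50 UTC
3·60 + 5 + 750 = 935 min
935 = 0·1440 + 935; 935 = 15·60 + 35 → 15:35, same day
→ 2024-10-25 15:35 LVQ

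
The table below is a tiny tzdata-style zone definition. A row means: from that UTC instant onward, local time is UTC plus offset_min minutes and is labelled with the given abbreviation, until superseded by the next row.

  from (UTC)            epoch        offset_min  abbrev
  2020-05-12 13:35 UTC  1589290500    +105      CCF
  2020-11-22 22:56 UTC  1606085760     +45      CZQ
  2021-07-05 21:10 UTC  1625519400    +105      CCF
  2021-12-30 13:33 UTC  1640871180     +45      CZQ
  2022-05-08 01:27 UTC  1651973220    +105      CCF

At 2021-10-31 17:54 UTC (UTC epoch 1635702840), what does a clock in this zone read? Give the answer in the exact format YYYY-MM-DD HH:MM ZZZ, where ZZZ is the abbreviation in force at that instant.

2021-10-31 19:39 CCF

Query: 2021-10-31 17:54 UTC
Rule 3/5 (CCF, +01:45): 2021-07-05 21:10 UTC ≤ query < 2021-12-30 13:33 UTC
17·60 + 54 + 105 = 1179 min
1179 = 0·1440 + 1179; 1179 = 19·60 + 39 → 19:39, same day
→ 2021-10-31 19:39 CCF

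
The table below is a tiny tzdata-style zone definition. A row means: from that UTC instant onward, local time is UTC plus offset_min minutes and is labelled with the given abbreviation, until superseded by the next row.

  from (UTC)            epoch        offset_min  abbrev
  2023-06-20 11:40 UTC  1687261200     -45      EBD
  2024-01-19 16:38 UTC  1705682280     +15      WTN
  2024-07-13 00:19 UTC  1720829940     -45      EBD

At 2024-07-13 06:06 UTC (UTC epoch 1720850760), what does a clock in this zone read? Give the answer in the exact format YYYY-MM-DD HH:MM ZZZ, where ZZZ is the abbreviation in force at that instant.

2024-07-13 05:21 EBD

Query: 2024-07-13 06:06 UTC
Rule 3/3 (EBD, -00:45): 2024-07-13 00:19 UTC ≤ query < +∞
6·60 + 6 - 45 = 321 min
321 = 0·1440 + 321; 321 = 5·60 + 21 → 05:21, same day
→ 2024-07-13 05:21 EBD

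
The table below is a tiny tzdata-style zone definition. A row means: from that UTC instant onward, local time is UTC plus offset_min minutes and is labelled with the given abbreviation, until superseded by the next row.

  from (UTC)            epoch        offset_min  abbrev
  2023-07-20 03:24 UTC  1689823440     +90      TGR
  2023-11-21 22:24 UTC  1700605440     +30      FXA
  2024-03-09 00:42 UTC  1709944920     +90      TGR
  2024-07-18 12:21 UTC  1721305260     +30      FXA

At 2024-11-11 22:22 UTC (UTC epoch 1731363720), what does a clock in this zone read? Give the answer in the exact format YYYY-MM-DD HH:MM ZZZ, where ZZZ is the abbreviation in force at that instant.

2024-11-11 22:52 FXA

Query: 2024-11-11 22:22 UTC
Rule 4/4 (FXA, +00:30): 2024-07-18 12:21 UTC ≤ query < +∞
22·60 + 22 + 30 = 1372 min
1372 = 0·1440 + 1372; 1372 = 22·60 + 52 → 22:52, same day
→ 2024-11-11 22:52 FXA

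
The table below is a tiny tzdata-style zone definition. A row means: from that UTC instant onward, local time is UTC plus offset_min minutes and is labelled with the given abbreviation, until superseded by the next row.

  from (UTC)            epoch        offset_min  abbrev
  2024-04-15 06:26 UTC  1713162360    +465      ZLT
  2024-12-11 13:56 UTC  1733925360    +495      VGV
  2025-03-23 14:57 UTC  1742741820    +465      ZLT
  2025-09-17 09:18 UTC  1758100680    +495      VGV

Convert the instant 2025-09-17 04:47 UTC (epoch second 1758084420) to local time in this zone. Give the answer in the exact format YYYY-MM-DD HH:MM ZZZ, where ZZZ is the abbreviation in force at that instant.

Query: 2025-09-17 04:47 UTC
Rule 3/4 (ZLT, +07:45): 2025-03-23 14:57 UTC ≤ query < 2025-09-17 09:18 UTC
4·60 + 47 + 465 = 752 min
752 = 0·1440 + 752; 752 = 12·60 + 32 → 12:32, same day
→ 2025-09-17 12:32 ZLT

2025-09-17 12:32 ZLT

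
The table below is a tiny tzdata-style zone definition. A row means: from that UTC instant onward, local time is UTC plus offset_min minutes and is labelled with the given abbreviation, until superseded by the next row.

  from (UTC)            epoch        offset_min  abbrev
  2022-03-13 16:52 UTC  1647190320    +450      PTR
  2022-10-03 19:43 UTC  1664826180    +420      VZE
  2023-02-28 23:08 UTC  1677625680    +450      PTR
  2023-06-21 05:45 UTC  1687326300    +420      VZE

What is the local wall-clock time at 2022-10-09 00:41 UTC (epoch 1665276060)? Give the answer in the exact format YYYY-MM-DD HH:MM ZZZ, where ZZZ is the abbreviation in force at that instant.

Query: 2022-10-09 00:41 UTC
Rule 2/4 (VZE, +07:00): 2022-10-03 19:43 UTC ≤ query < 2023-02-28 23:08 UTC
0·60 + 41 + 420 = 461 min
461 = 0·1440 + 461; 461 = 7·60 + 41 → 07:41, same day
→ 2022-10-09 07:41 VZE

2022-10-09 07:41 VZE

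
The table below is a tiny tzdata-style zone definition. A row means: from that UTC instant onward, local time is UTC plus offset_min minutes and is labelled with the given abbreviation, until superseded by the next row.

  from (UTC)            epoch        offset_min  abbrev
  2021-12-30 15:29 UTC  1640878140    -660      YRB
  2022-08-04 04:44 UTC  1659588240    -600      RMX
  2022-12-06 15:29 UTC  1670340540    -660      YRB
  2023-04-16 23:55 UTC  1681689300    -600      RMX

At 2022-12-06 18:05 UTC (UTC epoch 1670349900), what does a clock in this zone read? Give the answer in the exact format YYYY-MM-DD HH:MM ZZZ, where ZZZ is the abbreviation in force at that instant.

Query: 2022-12-06 18:05 UTC
Rule 3/4 (YRB, -11:00): 2022-12-06 15:29 UTC ≤ query < 2023-04-16 23:55 UTC
18·60 + 5 - 660 = 425 min
425 = 0·1440 + 425; 425 = 7·60 + 5 → 07:05, same day
→ 2022-12-06 07:05 YRB

2022-12-06 07:05 YRB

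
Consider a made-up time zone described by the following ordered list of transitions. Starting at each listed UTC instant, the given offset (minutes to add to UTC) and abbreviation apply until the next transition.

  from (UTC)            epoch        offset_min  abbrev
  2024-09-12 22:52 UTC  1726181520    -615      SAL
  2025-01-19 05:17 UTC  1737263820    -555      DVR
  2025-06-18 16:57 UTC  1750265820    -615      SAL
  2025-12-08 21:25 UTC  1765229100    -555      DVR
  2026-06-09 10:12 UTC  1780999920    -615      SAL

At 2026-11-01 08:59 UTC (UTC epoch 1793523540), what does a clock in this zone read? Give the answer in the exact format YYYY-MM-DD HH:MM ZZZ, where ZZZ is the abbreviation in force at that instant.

Query: 2026-11-01 08:59 UTC
Rule 5/5 (SAL, -10:15): 2026-06-09 10:12 UTC ≤ query < +∞
8·60 + 59 - 615 = -76 min
-76 = -1·1440 + 1364; 1364 = 22·60 + 44 → 22:44, 2026-11-01 - 1 day = 2026-10-31
→ 2026-10-31 22:44 SAL

2026-10-31 22:44 SAL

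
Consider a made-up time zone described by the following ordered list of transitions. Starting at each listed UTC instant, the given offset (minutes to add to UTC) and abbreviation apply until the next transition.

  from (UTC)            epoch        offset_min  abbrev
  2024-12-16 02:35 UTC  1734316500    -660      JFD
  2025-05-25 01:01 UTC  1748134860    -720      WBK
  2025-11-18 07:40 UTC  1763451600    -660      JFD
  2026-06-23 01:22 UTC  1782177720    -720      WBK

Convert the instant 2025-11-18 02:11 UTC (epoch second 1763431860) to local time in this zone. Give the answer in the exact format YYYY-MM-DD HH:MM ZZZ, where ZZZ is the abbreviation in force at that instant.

2025-11-17 14:11 WBK

Query: 2025-11-18 02:11 UTC
Rule 2/4 (WBK, -12:00): 2025-05-25 01:01 UTC ≤ query < 2025-11-18 07:40 UTC
2·60 + 11 - 720 = -589 min
-589 = -1·1440 + 851; 851 = 14·60 + 11 → 14:11, 2025-11-18 - 1 day = 2025-11-17
→ 2025-11-17 14:11 WBK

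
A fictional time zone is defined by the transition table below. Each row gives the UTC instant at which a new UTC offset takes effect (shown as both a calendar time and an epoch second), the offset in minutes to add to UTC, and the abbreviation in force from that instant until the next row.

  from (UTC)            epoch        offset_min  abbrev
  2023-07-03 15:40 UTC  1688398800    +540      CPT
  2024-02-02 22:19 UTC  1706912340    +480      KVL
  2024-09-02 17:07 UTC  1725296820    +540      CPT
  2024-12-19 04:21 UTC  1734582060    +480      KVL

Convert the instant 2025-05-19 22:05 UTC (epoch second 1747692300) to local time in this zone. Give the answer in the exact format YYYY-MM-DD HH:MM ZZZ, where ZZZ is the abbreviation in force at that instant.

Query: 2025-05-19 22:05 UTC
Rule 4/4 (KVL, +08:00): 2024-12-19 04:21 UTC ≤ query < +∞
22·60 + 5 + 480 = 1805 min
1805 = 1·1440 + 365; 365 = 6·60 + 5 → 06:05, 2025-05-19 + 1 day = 2025-05-20
→ 2025-05-20 06:05 KVL

2025-05-20 06:05 KVL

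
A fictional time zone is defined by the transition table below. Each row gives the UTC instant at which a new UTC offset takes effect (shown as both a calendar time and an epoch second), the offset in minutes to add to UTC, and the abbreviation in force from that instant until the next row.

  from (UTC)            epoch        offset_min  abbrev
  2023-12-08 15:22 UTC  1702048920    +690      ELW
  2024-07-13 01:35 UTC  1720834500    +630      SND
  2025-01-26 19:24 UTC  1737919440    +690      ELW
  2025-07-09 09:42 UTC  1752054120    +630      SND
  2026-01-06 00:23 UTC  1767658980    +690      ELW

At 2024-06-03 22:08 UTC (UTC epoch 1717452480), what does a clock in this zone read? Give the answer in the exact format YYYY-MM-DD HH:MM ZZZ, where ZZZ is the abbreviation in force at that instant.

2024-06-04 09:38 ELW

Query: 2024-06-03 22:08 UTC
Rule 1/5 (ELW, +11:30): 2023-12-08 15:22 UTC ≤ query < 2024-07-13 01:35 UTC
22·60 + 8 + 690 = 2018 min
2018 = 1·1440 + 578; 578 = 9·60 + 38 → 09:38, 2024-06-03 + 1 day = 2024-06-04
→ 2024-06-04 09:38 ELW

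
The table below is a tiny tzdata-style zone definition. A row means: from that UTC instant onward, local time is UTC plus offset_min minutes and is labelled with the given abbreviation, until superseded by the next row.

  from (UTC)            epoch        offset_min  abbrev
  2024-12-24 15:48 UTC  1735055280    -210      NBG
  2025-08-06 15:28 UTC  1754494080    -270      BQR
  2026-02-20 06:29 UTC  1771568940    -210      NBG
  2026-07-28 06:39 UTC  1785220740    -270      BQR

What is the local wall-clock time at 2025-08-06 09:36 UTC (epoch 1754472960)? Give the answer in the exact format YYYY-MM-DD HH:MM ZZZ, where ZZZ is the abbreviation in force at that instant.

2025-08-06 06:06 NBG

Query: 2025-08-06 09:36 UTC
Rule 1/4 (NBG, -03:30): 2024-12-24 15:48 UTC ≤ query < 2025-08-06 15:28 UTC
9·60 + 36 - 210 = 366 min
366 = 0·1440 + 366; 366 = 6·60 + 6 → 06:06, same day
→ 2025-08-06 06:06 NBG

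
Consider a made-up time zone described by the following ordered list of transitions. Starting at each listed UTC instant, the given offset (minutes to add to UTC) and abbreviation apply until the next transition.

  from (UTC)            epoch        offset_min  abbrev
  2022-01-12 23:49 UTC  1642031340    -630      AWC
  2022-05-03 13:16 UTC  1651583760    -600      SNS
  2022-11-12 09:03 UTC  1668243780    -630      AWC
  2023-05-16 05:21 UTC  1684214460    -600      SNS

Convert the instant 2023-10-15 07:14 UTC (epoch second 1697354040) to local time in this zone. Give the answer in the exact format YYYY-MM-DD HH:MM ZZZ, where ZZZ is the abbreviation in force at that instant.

Query: 2023-10-15 07:14 UTC
Rule 4/4 (SNS, -10:00): 2023-05-16 05:21 UTC ≤ query < +∞
7·60 + 14 - 600 = -166 min
-166 = -1·1440 + 1274; 1274 = 21·60 + 14 → 21:14, 2023-10-15 - 1 day = 2023-10-14
→ 2023-10-14 21:14 SNS

2023-10-14 21:14 SNS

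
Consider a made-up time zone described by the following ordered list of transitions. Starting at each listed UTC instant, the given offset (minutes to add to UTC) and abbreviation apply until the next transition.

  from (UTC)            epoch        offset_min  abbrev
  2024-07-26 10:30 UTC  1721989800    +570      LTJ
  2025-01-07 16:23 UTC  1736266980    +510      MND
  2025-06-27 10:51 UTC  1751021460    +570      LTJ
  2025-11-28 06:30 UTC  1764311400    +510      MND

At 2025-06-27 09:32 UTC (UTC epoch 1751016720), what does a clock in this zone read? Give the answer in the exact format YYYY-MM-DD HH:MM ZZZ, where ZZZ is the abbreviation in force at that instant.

Query: 2025-06-27 09:32 UTC
Rule 2/4 (MND, +08:30): 2025-01-07 16:23 UTC ≤ query < 2025-06-27 10:51 UTC
9·60 + 32 + 510 = 1082 min
1082 = 0·1440 + 1082; 1082 = 18·60 + 2 → 18:02, same day
→ 2025-06-27 18:02 MND

2025-06-27 18:02 MND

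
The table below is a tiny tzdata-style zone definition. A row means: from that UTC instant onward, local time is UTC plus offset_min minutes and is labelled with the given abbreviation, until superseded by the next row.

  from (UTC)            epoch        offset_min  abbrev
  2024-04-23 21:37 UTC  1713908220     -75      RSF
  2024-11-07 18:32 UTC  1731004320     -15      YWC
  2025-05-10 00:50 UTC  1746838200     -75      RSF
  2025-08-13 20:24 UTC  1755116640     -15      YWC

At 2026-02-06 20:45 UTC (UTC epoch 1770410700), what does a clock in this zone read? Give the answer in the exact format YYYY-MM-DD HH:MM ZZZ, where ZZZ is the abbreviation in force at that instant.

2026-02-06 20:30 YWC

Query: 2026-02-06 20:45 UTC
Rule 4/4 (YWC, -00:15): 2025-08-13 20:24 UTC ≤ query < +∞
20·60 + 45 - 15 = 1230 min
1230 = 0·1440 + 1230; 1230 = 20·60 + 30 → 20:30, same day
→ 2026-02-06 20:30 YWC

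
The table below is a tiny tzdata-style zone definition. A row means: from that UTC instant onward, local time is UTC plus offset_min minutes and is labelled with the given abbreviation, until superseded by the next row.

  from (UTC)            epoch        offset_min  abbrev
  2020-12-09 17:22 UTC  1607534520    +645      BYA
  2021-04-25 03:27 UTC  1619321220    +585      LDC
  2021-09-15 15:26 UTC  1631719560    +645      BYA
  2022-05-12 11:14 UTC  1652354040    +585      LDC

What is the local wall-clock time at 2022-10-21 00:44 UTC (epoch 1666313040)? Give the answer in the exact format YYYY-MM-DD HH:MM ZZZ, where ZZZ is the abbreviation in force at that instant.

Query: 2022-10-21 00:44 UTC
Rule 4/4 (LDC, +09:45): 2022-05-12 11:14 UTC ≤ query < +∞
0·60 + 44 + 585 = 629 min
629 = 0·1440 + 629; 629 = 10·60 + 29 → 10:29, same day
→ 2022-10-21 10:29 LDC

2022-10-21 10:29 LDC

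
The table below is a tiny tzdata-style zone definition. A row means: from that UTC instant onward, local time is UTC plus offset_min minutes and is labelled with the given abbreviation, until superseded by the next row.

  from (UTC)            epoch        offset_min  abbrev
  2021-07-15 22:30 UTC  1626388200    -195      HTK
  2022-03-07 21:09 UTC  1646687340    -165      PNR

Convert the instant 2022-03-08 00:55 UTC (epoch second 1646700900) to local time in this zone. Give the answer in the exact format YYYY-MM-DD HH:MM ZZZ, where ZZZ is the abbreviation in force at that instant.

Query: 2022-03-08 00:55 UTC
Rule 2/2 (PNR, -02:45): 2022-03-07 21:09 UTC ≤ query < +∞
0·60 + 55 - 165 = -110 min
-110 = -1·1440 + 1330; 1330 = 22·60 + 10 → 22:10, 2022-03-08 - 1 day = 2022-03-07
→ 2022-03-07 22:10 PNR

2022-03-07 22:10 PNR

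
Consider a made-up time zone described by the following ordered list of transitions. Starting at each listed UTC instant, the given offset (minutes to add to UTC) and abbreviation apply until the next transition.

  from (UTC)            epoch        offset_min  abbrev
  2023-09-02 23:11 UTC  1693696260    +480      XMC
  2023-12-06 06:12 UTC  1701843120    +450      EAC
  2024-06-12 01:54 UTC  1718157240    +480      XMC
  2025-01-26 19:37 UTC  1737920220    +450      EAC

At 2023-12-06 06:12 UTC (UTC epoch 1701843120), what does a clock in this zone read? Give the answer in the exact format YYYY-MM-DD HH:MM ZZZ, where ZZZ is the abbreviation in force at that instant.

2023-12-06 13:42 EAC

Query: 2023-12-06 06:12 UTC
Rule 2/4 (EAC, +07:30): 2023-12-06 06:12 UTC ≤ query < 2024-06-12 01:54 UTC
6·60 + 12 + 450 = 822 min
822 = 0·1440 + 822; 822 = 13·60 + 42 → 13:42, same day
→ 2023-12-06 13:42 EAC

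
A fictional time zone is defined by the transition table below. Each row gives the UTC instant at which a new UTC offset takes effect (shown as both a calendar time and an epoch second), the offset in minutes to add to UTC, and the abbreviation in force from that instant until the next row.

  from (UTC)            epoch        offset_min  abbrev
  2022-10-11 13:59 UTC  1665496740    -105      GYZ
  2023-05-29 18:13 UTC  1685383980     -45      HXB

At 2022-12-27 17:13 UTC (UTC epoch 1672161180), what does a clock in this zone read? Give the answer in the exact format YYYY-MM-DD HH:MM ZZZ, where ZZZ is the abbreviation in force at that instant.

2022-12-27 15:28 GYZ

Query: 2022-12-27 17:13 UTC
Rule 1/2 (GYZ, -01:45): 2022-10-11 13:59 UTC ≤ query < 2023-05-29 18:13 UTC
17·60 + 13 - 105 = 928 min
928 = 0·1440 + 928; 928 = 15·60 + 28 → 15:28, same day
→ 2022-12-27 15:28 GYZ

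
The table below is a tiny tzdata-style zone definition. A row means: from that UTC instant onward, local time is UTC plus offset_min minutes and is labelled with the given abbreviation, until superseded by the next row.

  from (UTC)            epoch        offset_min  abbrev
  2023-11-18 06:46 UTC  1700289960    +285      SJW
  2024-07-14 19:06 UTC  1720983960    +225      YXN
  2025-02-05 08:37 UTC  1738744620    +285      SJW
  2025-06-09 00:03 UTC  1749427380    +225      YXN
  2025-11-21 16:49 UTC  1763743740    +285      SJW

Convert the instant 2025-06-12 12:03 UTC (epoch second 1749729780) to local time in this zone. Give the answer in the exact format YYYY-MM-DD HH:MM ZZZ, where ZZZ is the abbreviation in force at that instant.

2025-06-12 15:48 YXN

Query: 2025-06-12 12:03 UTC
Rule 4/5 (YXN, +03:45): 2025-06-09 00:03 UTC ≤ query < 2025-11-21 16:49 UTC
12·60 + 3 + 225 = 948 min
948 = 0·1440 + 948; 948 = 15·60 + 48 → 15:48, same day
→ 2025-06-12 15:48 YXN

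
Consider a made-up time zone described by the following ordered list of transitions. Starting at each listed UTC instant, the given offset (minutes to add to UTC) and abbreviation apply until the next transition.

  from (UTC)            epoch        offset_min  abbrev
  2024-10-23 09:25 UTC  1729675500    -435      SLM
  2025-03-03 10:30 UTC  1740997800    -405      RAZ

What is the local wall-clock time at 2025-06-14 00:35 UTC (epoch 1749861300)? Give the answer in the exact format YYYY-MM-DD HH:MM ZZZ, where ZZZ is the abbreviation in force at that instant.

2025-06-13 17:50 RAZ

Query: 2025-06-14 00:35 UTC
Rule 2/2 (RAZ, -06:45): 2025-03-03 10:30 UTC ≤ query < +∞
0·60 + 35 - 405 = -370 min
-370 = -1·1440 + 1070; 1070 = 17·60 + 50 → 17:50, 2025-06-14 - 1 day = 2025-06-13
→ 2025-06-13 17:50 RAZ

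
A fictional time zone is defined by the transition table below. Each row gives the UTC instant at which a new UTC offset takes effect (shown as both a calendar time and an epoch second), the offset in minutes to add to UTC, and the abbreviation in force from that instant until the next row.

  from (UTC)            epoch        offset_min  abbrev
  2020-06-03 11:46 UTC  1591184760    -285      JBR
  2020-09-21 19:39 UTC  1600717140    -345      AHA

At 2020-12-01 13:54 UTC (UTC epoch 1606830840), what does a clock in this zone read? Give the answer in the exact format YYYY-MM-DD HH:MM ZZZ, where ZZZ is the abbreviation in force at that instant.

Query: 2020-12-01 13:54 UTC
Rule 2/2 (AHA, -05:45): 2020-09-21 19:39 UTC ≤ query < +∞
13·60 + 54 - 345 = 489 min
489 = 0·1440 + 489; 489 = 8·60 + 9 → 08:09, same day
→ 2020-12-01 08:09 AHA

2020-12-01 08:09 AHA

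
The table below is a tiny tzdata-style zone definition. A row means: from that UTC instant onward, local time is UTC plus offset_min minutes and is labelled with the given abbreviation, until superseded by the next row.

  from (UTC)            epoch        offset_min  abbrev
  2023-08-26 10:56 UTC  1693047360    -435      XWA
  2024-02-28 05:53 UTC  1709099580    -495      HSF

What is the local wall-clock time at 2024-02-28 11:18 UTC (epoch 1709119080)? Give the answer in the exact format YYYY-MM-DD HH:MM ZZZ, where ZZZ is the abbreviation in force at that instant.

2024-02-28 03:03 HSF

Query: 2024-02-28 11:18 UTC
Rule 2/2 (HSF, -08:15): 2024-02-28 05:53 UTC ≤ query < +∞
11·60 + 18 - 495 = 183 min
183 = 0·1440 + 183; 183 = 3·60 + 3 → 03:03, same day
→ 2024-02-28 03:03 HSF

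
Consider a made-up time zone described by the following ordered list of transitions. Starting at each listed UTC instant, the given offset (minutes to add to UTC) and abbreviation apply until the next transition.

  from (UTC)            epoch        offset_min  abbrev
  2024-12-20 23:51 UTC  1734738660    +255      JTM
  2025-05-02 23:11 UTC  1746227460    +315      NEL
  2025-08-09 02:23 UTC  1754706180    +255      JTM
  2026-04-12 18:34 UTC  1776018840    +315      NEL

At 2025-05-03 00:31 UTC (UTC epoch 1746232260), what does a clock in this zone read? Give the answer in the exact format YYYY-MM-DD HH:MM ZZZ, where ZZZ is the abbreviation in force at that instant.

Query: 2025-05-03 00:31 UTC
Rule 2/4 (NEL, +05:15): 2025-05-02 23:11 UTC ≤ query < 2025-08-09 02:23 UTC
0·60 + 31 + 315 = 346 min
346 = 0·1440 + 346; 346 = 5·60 + 46 → 05:46, same day
→ 2025-05-03 05:46 NEL

2025-05-03 05:46 NEL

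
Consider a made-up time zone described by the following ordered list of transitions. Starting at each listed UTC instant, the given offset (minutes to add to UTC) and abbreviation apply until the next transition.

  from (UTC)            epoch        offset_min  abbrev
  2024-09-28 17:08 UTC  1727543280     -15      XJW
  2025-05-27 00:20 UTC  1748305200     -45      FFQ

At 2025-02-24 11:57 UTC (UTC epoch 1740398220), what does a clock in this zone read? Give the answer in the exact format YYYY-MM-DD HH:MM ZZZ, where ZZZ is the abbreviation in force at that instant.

Query: 2025-02-24 11:57 UTC
Rule 1/2 (XJW, -00:15): 2024-09-28 17:08 UTC ≤ query < 2025-05-27 00:20 UTC
11·60 + 57 - 15 = 702 min
702 = 0·1440 + 702; 702 = 11·60 + 42 → 11:42, same day
→ 2025-02-24 11:42 XJW

2025-02-24 11:42 XJW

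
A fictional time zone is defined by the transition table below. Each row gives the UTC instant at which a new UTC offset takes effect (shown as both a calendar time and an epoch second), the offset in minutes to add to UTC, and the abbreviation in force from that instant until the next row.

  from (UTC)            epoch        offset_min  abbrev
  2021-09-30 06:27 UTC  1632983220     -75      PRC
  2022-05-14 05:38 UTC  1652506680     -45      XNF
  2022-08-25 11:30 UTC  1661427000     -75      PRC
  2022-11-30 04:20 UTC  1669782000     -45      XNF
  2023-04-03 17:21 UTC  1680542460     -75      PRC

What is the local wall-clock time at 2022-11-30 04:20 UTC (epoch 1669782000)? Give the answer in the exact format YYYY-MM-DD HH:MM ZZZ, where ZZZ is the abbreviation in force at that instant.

2022-11-30 03:35 XNF

Query: 2022-11-30 04:20 UTC
Rule 4/5 (XNF, -00:45): 2022-11-30 04:20 UTC ≤ query < 2023-04-03 17:21 UTC
4·60 + 20 - 45 = 215 min
215 = 0·1440 + 215; 215 = 3·60 + 35 → 03:35, same day
→ 2022-11-30 03:35 XNF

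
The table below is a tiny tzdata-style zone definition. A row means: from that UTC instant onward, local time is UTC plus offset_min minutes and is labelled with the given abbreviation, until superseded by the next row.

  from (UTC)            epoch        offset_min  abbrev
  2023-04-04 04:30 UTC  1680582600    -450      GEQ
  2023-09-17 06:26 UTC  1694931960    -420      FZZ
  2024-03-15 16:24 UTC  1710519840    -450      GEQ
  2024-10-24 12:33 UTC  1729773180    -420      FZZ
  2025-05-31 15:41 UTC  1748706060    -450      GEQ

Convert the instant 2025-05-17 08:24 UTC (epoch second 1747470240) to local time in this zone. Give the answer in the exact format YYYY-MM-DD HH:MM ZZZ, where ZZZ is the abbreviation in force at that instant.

2025-05-17 01:24 FZZ

Query: 2025-05-17 08:24 UTC
Rule 4/5 (FZZ, -07:00): 2024-10-24 12:33 UTC ≤ query < 2025-05-31 15:41 UTC
8·60 + 24 - 420 = 84 min
84 = 0·1440 + 84; 84 = 1·60 + 24 → 01:24, same day
→ 2025-05-17 01:24 FZZ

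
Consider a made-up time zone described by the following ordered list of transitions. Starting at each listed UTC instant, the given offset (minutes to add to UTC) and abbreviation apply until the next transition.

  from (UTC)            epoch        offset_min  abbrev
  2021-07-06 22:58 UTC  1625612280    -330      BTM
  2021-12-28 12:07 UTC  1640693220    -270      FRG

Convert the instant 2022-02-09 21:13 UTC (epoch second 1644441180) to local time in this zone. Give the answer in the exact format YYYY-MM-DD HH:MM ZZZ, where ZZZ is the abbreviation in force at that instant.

Query: 2022-02-09 21:13 UTC
Rule 2/2 (FRG, -04:30): 2021-12-28 12:07 UTC ≤ query < +∞
21·60 + 13 - 270 = 1003 min
1003 = 0·1440 + 1003; 1003 = 16·60 + 43 → 16:43, same day
→ 2022-02-09 16:43 FRG

2022-02-09 16:43 FRG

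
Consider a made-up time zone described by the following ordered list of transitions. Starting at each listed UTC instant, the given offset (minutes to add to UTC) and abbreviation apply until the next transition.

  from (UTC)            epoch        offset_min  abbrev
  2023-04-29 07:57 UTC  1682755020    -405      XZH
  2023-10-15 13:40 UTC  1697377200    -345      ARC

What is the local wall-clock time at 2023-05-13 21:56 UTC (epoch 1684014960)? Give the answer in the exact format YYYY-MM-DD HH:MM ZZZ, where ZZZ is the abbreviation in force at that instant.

2023-05-13 15:11 XZH

Query: 2023-05-13 21:56 UTC
Rule 1/2 (XZH, -06:45): 2023-04-29 07:57 UTC ≤ query < 2023-10-15 13:40 UTC
21·60 + 56 - 405 = 911 min
911 = 0·1440 + 911; 911 = 15·60 + 11 → 15:11, same day
→ 2023-05-13 15:11 XZH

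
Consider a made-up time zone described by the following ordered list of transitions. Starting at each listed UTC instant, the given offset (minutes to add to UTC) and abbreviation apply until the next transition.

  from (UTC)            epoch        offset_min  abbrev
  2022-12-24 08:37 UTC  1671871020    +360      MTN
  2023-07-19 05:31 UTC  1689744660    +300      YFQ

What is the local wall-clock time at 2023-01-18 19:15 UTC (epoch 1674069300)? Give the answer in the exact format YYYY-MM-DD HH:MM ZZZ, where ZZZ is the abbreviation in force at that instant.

Query: 2023-01-18 19:15 UTC
Rule 1/2 (MTN, +06:00): 2022-12-24 08:37 UTC ≤ query < 2023-07-19 05:31 UTC
19·60 + 15 + 360 = 1515 min
1515 = 1·1440 + 75; 75 = 1·60 + 15 → 01:15, 2023-01-18 + 1 day = 2023-01-19
→ 2023-01-19 01:15 MTN

2023-01-19 01:15 MTN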